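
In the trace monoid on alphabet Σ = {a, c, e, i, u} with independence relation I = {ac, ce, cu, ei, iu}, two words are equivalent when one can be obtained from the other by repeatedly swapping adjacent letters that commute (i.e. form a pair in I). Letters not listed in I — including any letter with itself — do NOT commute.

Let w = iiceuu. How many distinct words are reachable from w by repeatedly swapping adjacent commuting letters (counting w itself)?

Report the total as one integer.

piece 0:i — minimal
piece 1:i rests on {0:i}
piece 2:c rests on {1:i}
piece 3:e — minimal
piece 4:u rests on {3:e}
piece 5:u rests on {4:u}
minimal pieces: {0:i, 3:e}
ways to finish when only these pieces remain (= sum over removing one remaining piece with nothing left below it):
  1 left: {2}→1  {5}→1
  2 left: {1,2}→1  {2,5}→2  {4,5}→1
  3 left: {0,1,2}→1  {1,2,5}→3  {2,4,5}→3  {3,4,5}→1
  4 left: {0,1,2,5}→4  {1,2,4,5}→6  {2,3,4,5}→4
  placing 0:i first → 10 extensions
  placing 3:e first → 10 extensions
total linear extensions = 20

20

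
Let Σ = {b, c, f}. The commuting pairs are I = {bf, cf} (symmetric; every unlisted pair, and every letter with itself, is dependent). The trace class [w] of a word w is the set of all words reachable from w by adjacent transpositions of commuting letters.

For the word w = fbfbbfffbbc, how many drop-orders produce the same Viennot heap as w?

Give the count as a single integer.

#0=f has no predecessor
#1=b has no predecessor
#2=f depends on [0:f]
#3=b depends on [1:b]
#4=b depends on [3:b]
#5=f depends on [2:f]
#6=f depends on [5:f]
#7=f depends on [6:f]
#8=b depends on [4:b]
#9=b depends on [8:b]
#10=c depends on [9:b]
sources: [0:f, 1:b]
N(rest) = Σ N(rest − s) over sources s of rest; N(one piece) = 1:
  size 1 → [7]=1  [10]=1
  size 2 → [6,7]=1  [7,10]=2  [9,10]=1
  size 3 → [5,6,7]=1  [6,7,10]=3  [7,9,10]=3  [8,9,10]=1
  size 4 → [2,5,6,7]=1  [4,8,9,10]=1  [5,6,7,10]=4  [6,7,9,10]=6  [7,8,9,10]=4
  size 5 → [0,2,5,6,7]=1  [2,5,6,7,10]=5  [3,4,8,9,10]=1  [4,7,8,9,10]=5  [5,6,7,9,10]=10  [6,7,8,9,10]=10
  size 6 → [0,2,5,6,7,10]=6  [1,3,4,8,9,10]=1  [2,5,6,7,9,10]=15  [3,4,7,8,9,10]=6  [4,6,7,8,9,10]=15  [5,6,7,8,9,10]=20
  size 7 → [0,2,5,6,7,9,10]=21  [1,3,4,7,8,9,10]=7  [2,5,6,7,8,9,10]=35  [3,4,6,7,8,9,10]=21  [4,5,6,7,8,9,10]=35
  size 8 → [0,2,5,6,7,8,9,10]=56  [1,3,4,6,7,8,9,10]=28  [2,4,5,6,7,8,9,10]=70  [3,4,5,6,7,8,9,10]=56
  size 9 → [0,2,4,5,6,7,8,9,10]=126  [1,3,4,5,6,7,8,9,10]=84  [2,3,4,5,6,7,8,9,10]=126
  first=0(f) contributes 210
  first=1(b) contributes 252
|[w]| = 462

462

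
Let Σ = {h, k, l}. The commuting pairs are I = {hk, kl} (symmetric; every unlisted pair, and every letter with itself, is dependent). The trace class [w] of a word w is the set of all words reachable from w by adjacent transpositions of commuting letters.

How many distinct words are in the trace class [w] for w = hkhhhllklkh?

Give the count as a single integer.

165

#0=h has no predecessor
#1=k has no predecessor
#2=h depends on [0:h]
#3=h depends on [2:h]
#4=h depends on [3:h]
#5=l depends on [4:h]
#6=l depends on [5:l]
#7=k depends on [1:k]
#8=l depends on [6:l]
#9=k depends on [7:k]
#10=h depends on [8:l]
sources: [0:h, 1:k]
N(rest) = Σ N(rest − s) over sources s of rest; N(one piece) = 1:
  size 1 → [9]=1  [10]=1
  size 2 → [7,9]=1  [8,10]=1  [9,10]=2
  size 3 → [1,7,9]=1  [6,8,10]=1  [7,9,10]=3  [8,9,10]=3
  size 4 → [1,7,9,10]=4  [5,6,8,10]=1  [6,8,9,10]=4  [7,8,9,10]=6
  size 5 → [1,7,8,9,10]=10  [4,5,6,8,10]=1  [5,6,8,9,10]=5  [6,7,8,9,10]=10
  size 6 → [1,6,7,8,9,10]=20  [3,4,5,6,8,10]=1  [4,5,6,8,9,10]=6  [5,6,7,8,9,10]=15
  size 7 → [1,5,6,7,8,9,10]=35  [2,3,4,5,6,8,10]=1  [3,4,5,6,8,9,10]=7  [4,5,6,7,8,9,10]=21
  size 8 → [0,2,3,4,5,6,8,10]=1  [1,4,5,6,7,8,9,10]=56  [2,3,4,5,6,8,9,10]=8  [3,4,5,6,7,8,9,10]=28
  size 9 → [0,2,3,4,5,6,8,9,10]=9  [1,3,4,5,6,7,8,9,10]=84  [2,3,4,5,6,7,8,9,10]=36
  first=0(h) contributes 120
  first=1(k) contributes 45
|[w]| = 165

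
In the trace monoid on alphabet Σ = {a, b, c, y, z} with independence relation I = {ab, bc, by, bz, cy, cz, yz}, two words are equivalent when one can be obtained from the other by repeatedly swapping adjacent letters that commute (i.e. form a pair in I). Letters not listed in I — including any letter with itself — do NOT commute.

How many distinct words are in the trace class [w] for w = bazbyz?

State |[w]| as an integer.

piece 0:b — minimal
piece 1:a — minimal
piece 2:z rests on {1:a}
piece 3:b rests on {0:b}
piece 4:y rests on {1:a}
piece 5:z rests on {2:z}
minimal pieces: {0:b, 1:a}
ways to finish when only these pieces remain (= sum over removing one remaining piece with nothing left below it):
  1 left: {3}→1  {4}→1  {5}→1
  2 left: {0,3}→1  {2,5}→1  {3,4}→2  {3,5}→2  {4,5}→2
  3 left: {0,3,4}→3  {0,3,5}→3  {2,3,5}→3  {2,4,5}→3  {3,4,5}→6
  4 left: {0,2,3,5}→6  {0,3,4,5}→12  {1,2,4,5}→3  {2,3,4,5}→12
  placing 0:b first → 15 extensions
  placing 1:a first → 30 extensions
total linear extensions = 45

45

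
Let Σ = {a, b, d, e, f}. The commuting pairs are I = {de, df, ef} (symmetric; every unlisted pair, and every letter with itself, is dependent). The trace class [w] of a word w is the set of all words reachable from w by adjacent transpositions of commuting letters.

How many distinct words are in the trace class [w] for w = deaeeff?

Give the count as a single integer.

piece 0:d — minimal
piece 1:e — minimal
piece 2:a rests on {0:d, 1:e}
piece 3:e rests on {2:a}
piece 4:e rests on {3:e}
piece 5:f rests on {2:a}
piece 6:f rests on {5:f}
minimal pieces: {0:d, 1:e}
ways to finish when only these pieces remain (= sum over removing one remaining piece with nothing left below it):
  1 left: {4}→1  {6}→1
  2 left: {3,4}→1  {4,6}→2  {5,6}→1
  3 left: {3,4,6}→3  {4,5,6}→3
  4 left: {3,4,5,6}→6
  5 left: {2,3,4,5,6}→6
  placing 0:d first → 6 extensions
  placing 1:e first → 6 extensions
total linear extensions = 12

12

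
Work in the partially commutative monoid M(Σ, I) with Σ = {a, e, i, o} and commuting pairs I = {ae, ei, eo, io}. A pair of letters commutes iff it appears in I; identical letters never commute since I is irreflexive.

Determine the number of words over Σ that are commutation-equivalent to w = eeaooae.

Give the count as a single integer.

35

drop 0:e onto floor
drop 1:e onto {0:e}
drop 2:a onto floor
drop 3:o onto {2:a}
drop 4:o onto {3:o}
drop 5:a onto {4:o}
drop 6:e onto {1:e}
ground layer = {0:e, 2:a}
drop-orders for the pieces not yet dropped (sum over which currently-grounded one goes next):
  1 to go: {5} 1  {6} 1
  2 to go: {1,6} 1  {4,5} 1  {5,6} 2
  3 to go: {0,1,6} 1  {1,5,6} 3  {3,4,5} 1  {4,5,6} 3
  4 to go: {0,1,5,6} 4  {1,4,5,6} 6  {2,3,4,5} 1  {3,4,5,6} 4
  5 to go: {0,1,4,5,6} 10  {1,3,4,5,6} 10  {2,3,4,5,6} 5
  if 0:e drops first: 15 orders
  if 2:a drops first: 20 orders
heap linearizations: 35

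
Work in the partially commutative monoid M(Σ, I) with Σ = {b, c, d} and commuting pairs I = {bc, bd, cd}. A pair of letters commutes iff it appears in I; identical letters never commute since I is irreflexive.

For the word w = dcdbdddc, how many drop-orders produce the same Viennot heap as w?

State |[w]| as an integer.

168

0(d) covers ∅
1(c) covers ∅
2(d) covers 0:d
3(b) covers ∅
4(d) covers 2:d
5(d) covers 4:d
6(d) covers 5:d
7(c) covers 1:c
floor of heap: 0:d, 1:c, 3:b
completions by unplaced set U, small U first (add the entries for U minus each lowest piece of U):
  |U|=1: {3}:1  {6}:1  {7}:1
  |U|=2: {1,7}:1  {3,6}:2  {3,7}:2  {5,6}:1  {6,7}:2
  |U|=3: {1,3,7}:3  {1,6,7}:3  {3,5,6}:3  {3,6,7}:6  {4,5,6}:1  {5,6,7}:3
  |U|=4: {1,3,6,7}:12  {1,5,6,7}:6  {2,4,5,6}:1  {3,4,5,6}:4  {3,5,6,7}:12  {4,5,6,7}:4
  |U|=5: {0,2,4,5,6}:1  {1,3,5,6,7}:30  {1,4,5,6,7}:10  {2,3,4,5,6}:5  {2,4,5,6,7}:5  {3,4,5,6,7}:20
  |U|=6: {0,2,3,4,5,6}:6  {0,2,4,5,6,7}:6  {1,2,4,5,6,7}:15  {1,3,4,5,6,7}:60  {2,3,4,5,6,7}:30
  start at 0(d): 105
  start at 1(c): 42
  start at 3(b): 21
sum over floor = 168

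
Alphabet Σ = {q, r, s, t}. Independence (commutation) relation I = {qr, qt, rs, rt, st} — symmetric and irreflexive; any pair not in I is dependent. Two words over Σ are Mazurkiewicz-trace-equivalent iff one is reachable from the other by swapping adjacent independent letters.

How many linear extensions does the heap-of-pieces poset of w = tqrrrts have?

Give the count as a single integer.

210

0(t) covers ∅
1(q) covers ∅
2(r) covers ∅
3(r) covers 2:r
4(r) covers 3:r
5(t) covers 0:t
6(s) covers 1:q
floor of heap: 0:t, 1:q, 2:r
completions by unplaced set U, small U first (add the entries for U minus each lowest piece of U):
  |U|=1: {4}:1  {5}:1  {6}:1
  |U|=2: {0,5}:1  {1,6}:1  {3,4}:1  {4,5}:2  {4,6}:2  {5,6}:2
  |U|=3: {0,4,5}:3  {0,5,6}:3  {1,4,6}:3  {1,5,6}:3  {2,3,4}:1  {3,4,5}:3  {3,4,6}:3  {4,5,6}:6
  |U|=4: {0,1,5,6}:6  {0,3,4,5}:6  {0,4,5,6}:12  {1,3,4,6}:6  {1,4,5,6}:12  {2,3,4,5}:4  {2,3,4,6}:4  {3,4,5,6}:12
  |U|=5: {0,1,4,5,6}:30  {0,2,3,4,5}:10  {0,3,4,5,6}:30  {1,2,3,4,6}:10  {1,3,4,5,6}:30  {2,3,4,5,6}:20
  start at 0(t): 60
  start at 1(q): 60
  start at 2(r): 90
sum over floor = 210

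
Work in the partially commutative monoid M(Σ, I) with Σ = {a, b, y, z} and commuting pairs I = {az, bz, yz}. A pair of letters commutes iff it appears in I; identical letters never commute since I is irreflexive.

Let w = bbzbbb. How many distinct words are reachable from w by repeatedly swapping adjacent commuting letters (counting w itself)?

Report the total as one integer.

6

#0=b has no predecessor
#1=b depends on [0:b]
#2=z has no predecessor
#3=b depends on [1:b]
#4=b depends on [3:b]
#5=b depends on [4:b]
sources: [0:b, 2:z]
N(rest) = Σ N(rest − s) over sources s of rest; N(one piece) = 1:
  size 1 → [2]=1  [5]=1
  size 2 → [2,5]=2  [4,5]=1
  size 3 → [2,4,5]=3  [3,4,5]=1
  size 4 → [1,3,4,5]=1  [2,3,4,5]=4
  first=0(b) contributes 5
  first=2(z) contributes 1
|[w]| = 6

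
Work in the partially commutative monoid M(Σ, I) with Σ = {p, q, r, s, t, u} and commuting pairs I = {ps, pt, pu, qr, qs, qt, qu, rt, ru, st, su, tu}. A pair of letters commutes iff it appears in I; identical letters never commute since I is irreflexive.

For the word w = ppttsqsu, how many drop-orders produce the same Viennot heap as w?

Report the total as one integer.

1680

piece 0:p — minimal
piece 1:p rests on {0:p}
piece 2:t — minimal
piece 3:t rests on {2:t}
piece 4:s — minimal
piece 5:q rests on {1:p}
piece 6:s rests on {4:s}
piece 7:u — minimal
minimal pieces: {0:p, 2:t, 4:s, 7:u}
ways to finish when only these pieces remain (= sum over removing one remaining piece with nothing left below it):
  1 left: {3}→1  {5}→1  {6}→1  {7}→1
  2 left: {1,5}→1  {2,3}→1  {3,5}→2  {3,6}→2  {3,7}→2  {4,6}→1  {5,6}→2  {5,7}→2  {6,7}→2
  3 left: {0,1,5}→1  {1,3,5}→3  {1,5,6}→3  {1,5,7}→3  {2,3,5}→3  {2,3,6}→3  {2,3,7}→3  {3,4,6}→3  {3,5,6}→6  {3,5,7}→6  {3,6,7}→6  {4,5,6}→3  {4,6,7}→3  {5,6,7}→6
  4 left: {0,1,3,5}→4  {0,1,5,6}→4  {0,1,5,7}→4  {1,2,3,5}→6  {1,3,5,6}→12  {1,3,5,7}→12  {1,4,5,6}→6  {1,5,6,7}→12  {2,3,4,6}→6  {2,3,5,6}→12  {2,3,5,7}→12  {2,3,6,7}→12  {3,4,5,6}→12  {3,4,6,7}→12  {3,5,6,7}→24  {4,5,6,7}→12
  5 left: {0,1,2,3,5}→10  {0,1,3,5,6}→20  {0,1,3,5,7}→20  {0,1,4,5,6}→10  {0,1,5,6,7}→20  {1,2,3,5,6}→30  {1,2,3,5,7}→30  {1,3,4,5,6}→30  {1,3,5,6,7}→60  {1,4,5,6,7}→30  {2,3,4,5,6}→30  {2,3,4,6,7}→30  {2,3,5,6,7}→60  {3,4,5,6,7}→60
  6 left: {0,1,2,3,5,6}→60  {0,1,2,3,5,7}→60  {0,1,3,4,5,6}→60  {0,1,3,5,6,7}→120  {0,1,4,5,6,7}→60  {1,2,3,4,5,6}→90  {1,2,3,5,6,7}→180  {1,3,4,5,6,7}→180  {2,3,4,5,6,7}→180
  placing 0:p first → 630 extensions
  placing 2:t first → 420 extensions
  placing 4:s first → 420 extensions
  placing 7:u first → 210 extensions
total linear extensions = 1680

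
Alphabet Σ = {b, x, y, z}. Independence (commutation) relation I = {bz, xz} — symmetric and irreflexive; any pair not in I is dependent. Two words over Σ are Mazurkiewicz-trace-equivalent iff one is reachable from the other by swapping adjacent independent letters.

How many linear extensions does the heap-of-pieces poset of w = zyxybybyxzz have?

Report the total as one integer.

3

#0=z has no predecessor
#1=y depends on [0:z]
#2=x depends on [1:y]
#3=y depends on [2:x]
#4=b depends on [3:y]
#5=y depends on [4:b]
#6=b depends on [5:y]
#7=y depends on [6:b]
#8=x depends on [7:y]
#9=z depends on [7:y]
#10=z depends on [9:z]
sources: [0:z]
N(rest) = Σ N(rest − s) over sources s of rest; N(one piece) = 1:
  size 1 → [8]=1  [10]=1
  size 2 → [8,10]=2  [9,10]=1
  size 3 → [8,9,10]=3
  size 4 → [7,8,9,10]=3
  size 5 → [6,7,8,9,10]=3
  size 6 → [5,6,7,8,9,10]=3
  size 7 → [4,5,6,7,8,9,10]=3
  size 8 → [3,4,5,6,7,8,9,10]=3
  size 9 → [2,3,4,5,6,7,8,9,10]=3
  first=0(z) contributes 3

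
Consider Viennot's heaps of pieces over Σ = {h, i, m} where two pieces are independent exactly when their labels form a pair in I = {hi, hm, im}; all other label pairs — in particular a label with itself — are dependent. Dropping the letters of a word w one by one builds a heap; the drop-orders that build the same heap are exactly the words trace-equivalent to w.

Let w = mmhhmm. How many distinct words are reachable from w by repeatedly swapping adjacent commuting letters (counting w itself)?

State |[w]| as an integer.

15

0(m) covers ∅
1(m) covers 0:m
2(h) covers ∅
3(h) covers 2:h
4(m) covers 1:m
5(m) covers 4:m
floor of heap: 0:m, 2:h
completions by unplaced set U, small U first (add the entries for U minus each lowest piece of U):
  |U|=1: {3}:1  {5}:1
  |U|=2: {2,3}:1  {3,5}:2  {4,5}:1
  |U|=3: {1,4,5}:1  {2,3,5}:3  {3,4,5}:3
  |U|=4: {0,1,4,5}:1  {1,3,4,5}:4  {2,3,4,5}:6
  start at 0(m): 10
  start at 2(h): 5
sum over floor = 15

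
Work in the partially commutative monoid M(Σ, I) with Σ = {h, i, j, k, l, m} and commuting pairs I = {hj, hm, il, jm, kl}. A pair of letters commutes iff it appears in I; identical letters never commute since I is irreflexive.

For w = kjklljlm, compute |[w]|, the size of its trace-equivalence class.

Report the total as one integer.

3

piece 0:k — minimal
piece 1:j rests on {0:k}
piece 2:k rests on {1:j}
piece 3:l rests on {1:j}
piece 4:l rests on {3:l}
piece 5:j rests on {2:k, 4:l}
piece 6:l rests on {5:j}
piece 7:m rests on {6:l}
minimal pieces: {0:k}
ways to finish when only these pieces remain (= sum over removing one remaining piece with nothing left below it):
  1 left: {7}→1
  2 left: {6,7}→1
  3 left: {5,6,7}→1
  4 left: {2,5,6,7}→1  {4,5,6,7}→1
  5 left: {2,4,5,6,7}→2  {3,4,5,6,7}→1
  6 left: {2,3,4,5,6,7}→3
  placing 0:k first → 3 extensions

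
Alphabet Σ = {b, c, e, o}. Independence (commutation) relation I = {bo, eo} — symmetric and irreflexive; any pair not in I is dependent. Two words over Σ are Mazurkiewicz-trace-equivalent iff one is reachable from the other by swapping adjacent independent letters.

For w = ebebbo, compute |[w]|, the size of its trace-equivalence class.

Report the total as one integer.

6

#0=e has no predecessor
#1=b depends on [0:e]
#2=e depends on [1:b]
#3=b depends on [2:e]
#4=b depends on [3:b]
#5=o has no predecessor
sources: [0:e, 5:o]
N(rest) = Σ N(rest − s) over sources s of rest; N(one piece) = 1:
  size 1 → [4]=1  [5]=1
  size 2 → [3,4]=1  [4,5]=2
  size 3 → [2,3,4]=1  [3,4,5]=3
  size 4 → [1,2,3,4]=1  [2,3,4,5]=4
  first=0(e) contributes 5
  first=5(o) contributes 1
|[w]| = 6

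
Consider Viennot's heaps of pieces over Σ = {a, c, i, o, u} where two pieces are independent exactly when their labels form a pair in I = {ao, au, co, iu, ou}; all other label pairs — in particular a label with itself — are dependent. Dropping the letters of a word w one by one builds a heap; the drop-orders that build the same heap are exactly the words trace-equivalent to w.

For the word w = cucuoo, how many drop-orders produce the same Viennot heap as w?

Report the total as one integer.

piece 0:c — minimal
piece 1:u rests on {0:c}
piece 2:c rests on {1:u}
piece 3:u rests on {2:c}
piece 4:o — minimal
piece 5:o rests on {4:o}
minimal pieces: {0:c, 4:o}
ways to finish when only these pieces remain (= sum over removing one remaining piece with nothing left below it):
  1 left: {3}→1  {5}→1
  2 left: {2,3}→1  {3,5}→2  {4,5}→1
  3 left: {1,2,3}→1  {2,3,5}→3  {3,4,5}→3
  4 left: {0,1,2,3}→1  {1,2,3,5}→4  {2,3,4,5}→6
  placing 0:c first → 10 extensions
  placing 4:o first → 5 extensions
total linear extensions = 15

15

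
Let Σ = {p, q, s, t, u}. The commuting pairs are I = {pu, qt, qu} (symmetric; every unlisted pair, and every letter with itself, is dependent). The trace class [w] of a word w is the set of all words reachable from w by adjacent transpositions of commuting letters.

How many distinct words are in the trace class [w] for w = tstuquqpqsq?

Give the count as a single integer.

31

#0=t has no predecessor
#1=s depends on [0:t]
#2=t depends on [1:s]
#3=u depends on [2:t]
#4=q depends on [1:s]
#5=u depends on [3:u]
#6=q depends on [4:q]
#7=p depends on [2:t, 6:q]
#8=q depends on [7:p]
#9=s depends on [5:u, 8:q]
#10=q depends on [9:s]
sources: [0:t]
N(rest) = Σ N(rest − s) over sources s of rest; N(one piece) = 1:
  size 1 → [10]=1
  size 2 → [9,10]=1
  size 3 → [5,9,10]=1  [8,9,10]=1
  size 4 → [3,5,9,10]=1  [5,8,9,10]=2  [7,8,9,10]=1
  size 5 → [3,5,8,9,10]=3  [5,7,8,9,10]=3  [6,7,8,9,10]=1
  size 6 → [3,5,7,8,9,10]=6  [4,6,7,8,9,10]=1  [5,6,7,8,9,10]=4
  size 7 → [2,3,5,7,8,9,10]=6  [3,5,6,7,8,9,10]=10  [4,5,6,7,8,9,10]=5
  size 8 → [2,3,5,6,7,8,9,10]=16  [3,4,5,6,7,8,9,10]=15
  size 9 → [2,3,4,5,6,7,8,9,10]=31
  first=0(t) contributes 31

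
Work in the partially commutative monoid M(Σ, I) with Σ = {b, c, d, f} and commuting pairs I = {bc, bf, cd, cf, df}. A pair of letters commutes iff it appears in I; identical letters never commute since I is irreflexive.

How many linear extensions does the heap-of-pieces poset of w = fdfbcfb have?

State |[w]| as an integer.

drop 0:f onto floor
drop 1:d onto floor
drop 2:f onto {0:f}
drop 3:b onto {1:d}
drop 4:c onto floor
drop 5:f onto {2:f}
drop 6:b onto {3:b}
ground layer = {0:f, 1:d, 4:c}
drop-orders for the pieces not yet dropped (sum over which currently-grounded one goes next):
  1 to go: {4} 1  {5} 1  {6} 1
  2 to go: {2,5} 1  {3,6} 1  {4,5} 2  {4,6} 2  {5,6} 2
  3 to go: {0,2,5} 1  {1,3,6} 1  {2,4,5} 3  {2,5,6} 3  {3,4,6} 3  {3,5,6} 3  {4,5,6} 6
  4 to go: {0,2,4,5} 4  {0,2,5,6} 4  {1,3,4,6} 4  {1,3,5,6} 4  {2,3,5,6} 6  {2,4,5,6} 12  {3,4,5,6} 12
  5 to go: {0,2,3,5,6} 10  {0,2,4,5,6} 20  {1,2,3,5,6} 10  {1,3,4,5,6} 20  {2,3,4,5,6} 30
  if 0:f drops first: 60 orders
  if 1:d drops first: 60 orders
  if 4:c drops first: 20 orders
heap linearizations: 140

140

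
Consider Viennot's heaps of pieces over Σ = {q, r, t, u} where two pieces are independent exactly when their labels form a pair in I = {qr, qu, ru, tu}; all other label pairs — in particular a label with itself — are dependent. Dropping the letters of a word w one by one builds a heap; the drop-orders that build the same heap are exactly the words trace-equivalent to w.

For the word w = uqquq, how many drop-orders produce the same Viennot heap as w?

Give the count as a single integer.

0(u) covers ∅
1(q) covers ∅
2(q) covers 1:q
3(u) covers 0:u
4(q) covers 2:q
floor of heap: 0:u, 1:q
completions by unplaced set U, small U first (add the entries for U minus each lowest piece of U):
  |U|=1: {3}:1  {4}:1
  |U|=2: {0,3}:1  {2,4}:1  {3,4}:2
  |U|=3: {0,3,4}:3  {1,2,4}:1  {2,3,4}:3
  start at 0(u): 4
  start at 1(q): 6
sum over floor = 10

10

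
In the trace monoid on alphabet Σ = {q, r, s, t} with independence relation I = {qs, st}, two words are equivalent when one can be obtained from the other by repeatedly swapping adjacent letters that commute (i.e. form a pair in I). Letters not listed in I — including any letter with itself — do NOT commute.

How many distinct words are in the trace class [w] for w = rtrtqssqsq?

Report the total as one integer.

piece 0:r — minimal
piece 1:t rests on {0:r}
piece 2:r rests on {1:t}
piece 3:t rests on {2:r}
piece 4:q rests on {3:t}
piece 5:s rests on {2:r}
piece 6:s rests on {5:s}
piece 7:q rests on {4:q}
piece 8:s rests on {6:s}
piece 9:q rests on {7:q}
minimal pieces: {0:r}
ways to finish when only these pieces remain (= sum over removing one remaining piece with nothing left below it):
  1 left: {8}→1  {9}→1
  2 left: {6,8}→1  {7,9}→1  {8,9}→2
  3 left: {4,7,9}→1  {5,6,8}→1  {6,8,9}→3  {7,8,9}→3
  4 left: {3,4,7,9}→1  {4,7,8,9}→4  {5,6,8,9}→4  {6,7,8,9}→6
  5 left: {3,4,7,8,9}→5  {4,6,7,8,9}→10  {5,6,7,8,9}→10
  6 left: {3,4,6,7,8,9}→15  {4,5,6,7,8,9}→20
  7 left: {3,4,5,6,7,8,9}→35
  8 left: {2,3,4,5,6,7,8,9}→35
  placing 0:r first → 35 extensions

35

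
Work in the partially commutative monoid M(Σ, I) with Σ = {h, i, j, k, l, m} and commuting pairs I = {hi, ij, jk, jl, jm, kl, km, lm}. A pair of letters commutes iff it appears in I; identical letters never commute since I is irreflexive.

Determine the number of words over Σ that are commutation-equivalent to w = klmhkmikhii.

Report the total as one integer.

36

piece 0:k — minimal
piece 1:l — minimal
piece 2:m — minimal
piece 3:h rests on {0:k, 1:l, 2:m}
piece 4:k rests on {3:h}
piece 5:m rests on {3:h}
piece 6:i rests on {4:k, 5:m}
piece 7:k rests on {6:i}
piece 8:h rests on {7:k}
piece 9:i rests on {7:k}
piece 10:i rests on {9:i}
minimal pieces: {0:k, 1:l, 2:m}
ways to finish when only these pieces remain (= sum over removing one remaining piece with nothing left below it):
  1 left: {8}→1  {10}→1
  2 left: {8,10}→2  {9,10}→1
  3 left: {8,9,10}→3
  4 left: {7,8,9,10}→3
  5 left: {6,7,8,9,10}→3
  6 left: {4,6,7,8,9,10}→3  {5,6,7,8,9,10}→3
  7 left: {4,5,6,7,8,9,10}→6
  8 left: {3,4,5,6,7,8,9,10}→6
  9 left: {0,3,4,5,6,7,8,9,10}→6  {1,3,4,5,6,7,8,9,10}→6  {2,3,4,5,6,7,8,9,10}→6
  placing 0:k first → 12 extensions
  placing 1:l first → 12 extensions
  placing 2:m first → 12 extensions
total linear extensions = 36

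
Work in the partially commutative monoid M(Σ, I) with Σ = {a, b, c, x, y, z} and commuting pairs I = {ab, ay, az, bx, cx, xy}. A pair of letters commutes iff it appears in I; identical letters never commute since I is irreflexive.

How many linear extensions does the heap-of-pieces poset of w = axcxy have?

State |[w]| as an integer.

0(a) covers ∅
1(x) covers 0:a
2(c) covers 0:a
3(x) covers 1:x
4(y) covers 2:c
floor of heap: 0:a
completions by unplaced set U, small U first (add the entries for U minus each lowest piece of U):
  |U|=1: {3}:1  {4}:1
  |U|=2: {1,3}:1  {2,4}:1  {3,4}:2
  |U|=3: {1,3,4}:3  {2,3,4}:3
  start at 0(a): 6

6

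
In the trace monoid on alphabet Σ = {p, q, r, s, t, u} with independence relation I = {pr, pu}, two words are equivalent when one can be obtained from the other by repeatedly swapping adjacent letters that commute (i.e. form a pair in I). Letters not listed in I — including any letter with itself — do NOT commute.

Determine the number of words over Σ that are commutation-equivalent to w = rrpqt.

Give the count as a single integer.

drop 0:r onto floor
drop 1:r onto {0:r}
drop 2:p onto floor
drop 3:q onto {1:r, 2:p}
drop 4:t onto {3:q}
ground layer = {0:r, 2:p}
drop-orders for the pieces not yet dropped (sum over which currently-grounded one goes next):
  1 to go: {4} 1
  2 to go: {3,4} 1
  3 to go: {1,3,4} 1  {2,3,4} 1
  if 0:r drops first: 2 orders
  if 2:p drops first: 1 orders
heap linearizations: 3

3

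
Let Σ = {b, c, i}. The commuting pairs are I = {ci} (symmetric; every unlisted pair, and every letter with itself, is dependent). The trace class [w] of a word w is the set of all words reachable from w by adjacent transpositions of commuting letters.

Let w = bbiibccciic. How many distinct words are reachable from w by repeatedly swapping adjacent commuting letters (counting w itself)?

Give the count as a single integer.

piece 0:b — minimal
piece 1:b rests on {0:b}
piece 2:i rests on {1:b}
piece 3:i rests on {2:i}
piece 4:b rests on {3:i}
piece 5:c rests on {4:b}
piece 6:c rests on {5:c}
piece 7:c rests on {6:c}
piece 8:i rests on {4:b}
piece 9:i rests on {8:i}
piece 10:c rests on {7:c}
minimal pieces: {0:b}
ways to finish when only these pieces remain (= sum over removing one remaining piece with nothing left below it):
  1 left: {9}→1  {10}→1
  2 left: {7,10}→1  {8,9}→1  {9,10}→2
  3 left: {6,7,10}→1  {7,9,10}→3  {8,9,10}→3
  4 left: {5,6,7,10}→1  {6,7,9,10}→4  {7,8,9,10}→6
  5 left: {5,6,7,9,10}→5  {6,7,8,9,10}→10
  6 left: {5,6,7,8,9,10}→15
  7 left: {4,5,6,7,8,9,10}→15
  8 left: {3,4,5,6,7,8,9,10}→15
  9 left: {2,3,4,5,6,7,8,9,10}→15
  placing 0:b first → 15 extensions

15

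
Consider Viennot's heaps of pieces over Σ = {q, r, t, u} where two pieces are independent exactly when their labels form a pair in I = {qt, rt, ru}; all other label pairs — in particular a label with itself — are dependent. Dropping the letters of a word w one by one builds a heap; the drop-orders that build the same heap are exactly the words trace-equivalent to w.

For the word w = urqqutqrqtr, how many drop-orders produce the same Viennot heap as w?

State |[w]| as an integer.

0(u) covers ∅
1(r) covers ∅
2(q) covers 0:u, 1:r
3(q) covers 2:q
4(u) covers 3:q
5(t) covers 4:u
6(q) covers 4:u
7(r) covers 6:q
8(q) covers 7:r
9(t) covers 5:t
10(r) covers 8:q
floor of heap: 0:u, 1:r
completions by unplaced set U, small U first (add the entries for U minus each lowest piece of U):
  |U|=1: {9}:1  {10}:1
  |U|=2: {5,9}:1  {8,10}:1  {9,10}:2
  |U|=3: {5,9,10}:3  {7,8,10}:1  {8,9,10}:3
  |U|=4: {5,8,9,10}:6  {6,7,8,10}:1  {7,8,9,10}:4
  |U|=5: {5,7,8,9,10}:10  {6,7,8,9,10}:5
  |U|=6: {5,6,7,8,9,10}:15
  |U|=7: {4,5,6,7,8,9,10}:15
  |U|=8: {3,4,5,6,7,8,9,10}:15
  |U|=9: {2,3,4,5,6,7,8,9,10}:15
  start at 0(u): 15
  start at 1(r): 15
sum over floor = 30

30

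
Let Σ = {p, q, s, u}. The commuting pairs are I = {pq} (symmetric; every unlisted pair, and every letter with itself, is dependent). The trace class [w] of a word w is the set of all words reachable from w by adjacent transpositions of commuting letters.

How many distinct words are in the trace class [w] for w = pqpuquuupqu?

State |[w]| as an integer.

drop 0:p onto floor
drop 1:q onto floor
drop 2:p onto {0:p}
drop 3:u onto {1:q, 2:p}
drop 4:q onto {3:u}
drop 5:u onto {4:q}
drop 6:u onto {5:u}
drop 7:u onto {6:u}
drop 8:p onto {7:u}
drop 9:q onto {7:u}
drop 10:u onto {8:p, 9:q}
ground layer = {0:p, 1:q}
drop-orders for the pieces not yet dropped (sum over which currently-grounded one goes next):
  1 to go: {10} 1
  2 to go: {8,10} 1  {9,10} 1
  3 to go: {8,9,10} 2
  4 to go: {7,8,9,10} 2
  5 to go: {6,7,8,9,10} 2
  6 to go: {5,6,7,8,9,10} 2
  7 to go: {4,5,6,7,8,9,10} 2
  8 to go: {3,4,5,6,7,8,9,10} 2
  9 to go: {1,3,4,5,6,7,8,9,10} 2  {2,3,4,5,6,7,8,9,10} 2
  if 0:p drops first: 4 orders
  if 1:q drops first: 2 orders
heap linearizations: 6

6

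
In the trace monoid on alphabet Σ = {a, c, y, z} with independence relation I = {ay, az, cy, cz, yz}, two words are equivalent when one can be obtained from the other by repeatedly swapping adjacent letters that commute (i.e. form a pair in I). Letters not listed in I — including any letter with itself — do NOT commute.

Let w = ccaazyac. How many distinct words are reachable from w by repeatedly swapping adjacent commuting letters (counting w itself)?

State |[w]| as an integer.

piece 0:c — minimal
piece 1:c rests on {0:c}
piece 2:a rests on {1:c}
piece 3:a rests on {2:a}
piece 4:z — minimal
piece 5:y — minimal
piece 6:a rests on {3:a}
piece 7:c rests on {6:a}
minimal pieces: {0:c, 4:z, 5:y}
ways to finish when only these pieces remain (= sum over removing one remaining piece with nothing left below it):
  1 left: {4}→1  {5}→1  {7}→1
  2 left: {4,5}→2  {4,7}→2  {5,7}→2  {6,7}→1
  3 left: {3,6,7}→1  {4,5,7}→6  {4,6,7}→3  {5,6,7}→3
  4 left: {2,3,6,7}→1  {3,4,6,7}→4  {3,5,6,7}→4  {4,5,6,7}→12
  5 left: {1,2,3,6,7}→1  {2,3,4,6,7}→5  {2,3,5,6,7}→5  {3,4,5,6,7}→20
  6 left: {0,1,2,3,6,7}→1  {1,2,3,4,6,7}→6  {1,2,3,5,6,7}→6  {2,3,4,5,6,7}→30
  placing 0:c first → 42 extensions
  placing 4:z first → 7 extensions
  placing 5:y first → 7 extensions
total linear extensions = 56

56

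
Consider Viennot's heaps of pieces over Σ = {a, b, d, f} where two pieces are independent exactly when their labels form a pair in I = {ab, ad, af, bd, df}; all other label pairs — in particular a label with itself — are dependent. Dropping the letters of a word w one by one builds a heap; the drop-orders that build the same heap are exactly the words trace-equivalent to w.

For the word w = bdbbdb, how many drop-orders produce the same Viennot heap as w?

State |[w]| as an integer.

15

0(b) covers ∅
1(d) covers ∅
2(b) covers 0:b
3(b) covers 2:b
4(d) covers 1:d
5(b) covers 3:b
floor of heap: 0:b, 1:d
completions by unplaced set U, small U first (add the entries for U minus each lowest piece of U):
  |U|=1: {4}:1  {5}:1
  |U|=2: {1,4}:1  {3,5}:1  {4,5}:2
  |U|=3: {1,4,5}:3  {2,3,5}:1  {3,4,5}:3
  |U|=4: {0,2,3,5}:1  {1,3,4,5}:6  {2,3,4,5}:4
  start at 0(b): 10
  start at 1(d): 5
sum over floor = 15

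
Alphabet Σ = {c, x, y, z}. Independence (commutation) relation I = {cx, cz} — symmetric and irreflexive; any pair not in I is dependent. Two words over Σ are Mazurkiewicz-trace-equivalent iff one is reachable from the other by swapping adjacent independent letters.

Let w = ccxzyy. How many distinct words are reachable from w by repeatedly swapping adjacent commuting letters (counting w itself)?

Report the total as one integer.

0(c) covers ∅
1(c) covers 0:c
2(x) covers ∅
3(z) covers 2:x
4(y) covers 1:c, 3:z
5(y) covers 4:y
floor of heap: 0:c, 2:x
completions by unplaced set U, small U first (add the entries for U minus each lowest piece of U):
  |U|=1: {5}:1
  |U|=2: {4,5}:1
  |U|=3: {1,4,5}:1  {3,4,5}:1
  |U|=4: {0,1,4,5}:1  {1,3,4,5}:2  {2,3,4,5}:1
  start at 0(c): 3
  start at 2(x): 3
sum over floor = 6

6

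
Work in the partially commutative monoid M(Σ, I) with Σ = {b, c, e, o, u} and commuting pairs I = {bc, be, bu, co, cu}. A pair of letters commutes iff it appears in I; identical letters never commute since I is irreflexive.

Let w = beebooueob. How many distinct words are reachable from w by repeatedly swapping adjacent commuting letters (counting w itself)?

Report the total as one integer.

6

piece 0:b — minimal
piece 1:e — minimal
piece 2:e rests on {1:e}
piece 3:b rests on {0:b}
piece 4:o rests on {2:e, 3:b}
piece 5:o rests on {4:o}
piece 6:u rests on {5:o}
piece 7:e rests on {6:u}
piece 8:o rests on {7:e}
piece 9:b rests on {8:o}
minimal pieces: {0:b, 1:e}
ways to finish when only these pieces remain (= sum over removing one remaining piece with nothing left below it):
  1 left: {9}→1
  2 left: {8,9}→1
  3 left: {7,8,9}→1
  4 left: {6,7,8,9}→1
  5 left: {5,6,7,8,9}→1
  6 left: {4,5,6,7,8,9}→1
  7 left: {2,4,5,6,7,8,9}→1  {3,4,5,6,7,8,9}→1
  8 left: {0,3,4,5,6,7,8,9}→1  {1,2,4,5,6,7,8,9}→1  {2,3,4,5,6,7,8,9}→2
  placing 0:b first → 3 extensions
  placing 1:e first → 3 extensions
total linear extensions = 6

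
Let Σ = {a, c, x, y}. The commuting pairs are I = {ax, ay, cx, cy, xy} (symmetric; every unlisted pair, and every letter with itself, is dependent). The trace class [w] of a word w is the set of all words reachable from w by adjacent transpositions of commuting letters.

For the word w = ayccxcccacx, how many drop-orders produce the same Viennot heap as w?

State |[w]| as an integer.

495

#0=a has no predecessor
#1=y has no predecessor
#2=c depends on [0:a]
#3=c depends on [2:c]
#4=x has no predecessor
#5=c depends on [3:c]
#6=c depends on [5:c]
#7=c depends on [6:c]
#8=a depends on [7:c]
#9=c depends on [8:a]
#10=x depends on [4:x]
sources: [0:a, 1:y, 4:x]
N(rest) = Σ N(rest − s) over sources s of rest; N(one piece) = 1:
  size 1 → [1]=1  [9]=1  [10]=1
  size 2 → [1,9]=2  [1,10]=2  [4,10]=1  [8,9]=1  [9,10]=2
  size 3 → [1,4,10]=3  [1,8,9]=3  [1,9,10]=6  [4,9,10]=3  [7,8,9]=1  [8,9,10]=3
  size 4 → [1,4,9,10]=12  [1,7,8,9]=4  [1,8,9,10]=12  [4,8,9,10]=6  [6,7,8,9]=1  [7,8,9,10]=4
  size 5 → [1,4,8,9,10]=30  [1,6,7,8,9]=5  [1,7,8,9,10]=20  [4,7,8,9,10]=10  [5,6,7,8,9]=1  [6,7,8,9,10]=5
  size 6 → [1,4,7,8,9,10]=60  [1,5,6,7,8,9]=6  [1,6,7,8,9,10]=30  [3,5,6,7,8,9]=1  [4,6,7,8,9,10]=15  [5,6,7,8,9,10]=6
  size 7 → [1,3,5,6,7,8,9]=7  [1,4,6,7,8,9,10]=105  [1,5,6,7,8,9,10]=42  [2,3,5,6,7,8,9]=1  [3,5,6,7,8,9,10]=7  [4,5,6,7,8,9,10]=21
  size 8 → [0,2,3,5,6,7,8,9]=1  [1,2,3,5,6,7,8,9]=8  [1,3,5,6,7,8,9,10]=56  [1,4,5,6,7,8,9,10]=168  [2,3,5,6,7,8,9,10]=8  [3,4,5,6,7,8,9,10]=28
  size 9 → [0,1,2,3,5,6,7,8,9]=9  [0,2,3,5,6,7,8,9,10]=9  [1,2,3,5,6,7,8,9,10]=72  [1,3,4,5,6,7,8,9,10]=252  [2,3,4,5,6,7,8,9,10]=36
  first=0(a) contributes 360
  first=1(y) contributes 45
  first=4(x) contributes 90
|[w]| = 495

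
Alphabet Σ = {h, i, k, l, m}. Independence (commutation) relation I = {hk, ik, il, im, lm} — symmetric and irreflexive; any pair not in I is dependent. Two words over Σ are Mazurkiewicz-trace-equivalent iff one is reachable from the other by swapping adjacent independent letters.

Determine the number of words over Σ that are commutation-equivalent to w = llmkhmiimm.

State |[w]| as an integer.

75

piece 0:l — minimal
piece 1:l rests on {0:l}
piece 2:m — minimal
piece 3:k rests on {1:l, 2:m}
piece 4:h rests on {1:l, 2:m}
piece 5:m rests on {3:k, 4:h}
piece 6:i rests on {4:h}
piece 7:i rests on {6:i}
piece 8:m rests on {5:m}
piece 9:m rests on {8:m}
minimal pieces: {0:l, 2:m}
ways to finish when only these pieces remain (= sum over removing one remaining piece with nothing left below it):
  1 left: {7}→1  {9}→1
  2 left: {6,7}→1  {7,9}→2  {8,9}→1
  3 left: {5,8,9}→1  {6,7,9}→3  {7,8,9}→3
  4 left: {3,5,8,9}→1  {5,7,8,9}→4  {6,7,8,9}→6
  5 left: {3,5,7,8,9}→5  {5,6,7,8,9}→10
  6 left: {3,5,6,7,8,9}→15  {4,5,6,7,8,9}→10
  7 left: {3,4,5,6,7,8,9}→25
  8 left: {1,3,4,5,6,7,8,9}→25  {2,3,4,5,6,7,8,9}→25
  placing 0:l first → 50 extensions
  placing 2:m first → 25 extensions
total linear extensions = 75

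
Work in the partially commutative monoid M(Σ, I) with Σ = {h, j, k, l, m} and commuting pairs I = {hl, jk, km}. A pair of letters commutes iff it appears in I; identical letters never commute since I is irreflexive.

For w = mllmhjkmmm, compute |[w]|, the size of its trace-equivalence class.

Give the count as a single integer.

5

drop 0:m onto floor
drop 1:l onto {0:m}
drop 2:l onto {1:l}
drop 3:m onto {2:l}
drop 4:h onto {3:m}
drop 5:j onto {4:h}
drop 6:k onto {4:h}
drop 7:m onto {5:j}
drop 8:m onto {7:m}
drop 9:m onto {8:m}
ground layer = {0:m}
drop-orders for the pieces not yet dropped (sum over which currently-grounded one goes next):
  1 to go: {6} 1  {9} 1
  2 to go: {6,9} 2  {8,9} 1
  3 to go: {6,8,9} 3  {7,8,9} 1
  4 to go: {5,7,8,9} 1  {6,7,8,9} 4
  5 to go: {5,6,7,8,9} 5
  6 to go: {4,5,6,7,8,9} 5
  7 to go: {3,4,5,6,7,8,9} 5
  8 to go: {2,3,4,5,6,7,8,9} 5
  if 0:m drops first: 5 orders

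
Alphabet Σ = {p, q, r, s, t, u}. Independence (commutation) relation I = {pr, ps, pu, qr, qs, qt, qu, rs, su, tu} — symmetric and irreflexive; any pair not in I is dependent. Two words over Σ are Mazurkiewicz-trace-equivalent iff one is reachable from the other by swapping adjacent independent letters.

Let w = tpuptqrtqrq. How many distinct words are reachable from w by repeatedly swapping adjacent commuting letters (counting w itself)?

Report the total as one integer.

217

#0=t has no predecessor
#1=p depends on [0:t]
#2=u has no predecessor
#3=p depends on [1:p]
#4=t depends on [3:p]
#5=q depends on [3:p]
#6=r depends on [2:u, 4:t]
#7=t depends on [6:r]
#8=q depends on [5:q]
#9=r depends on [7:t]
#10=q depends on [8:q]
sources: [0:t, 2:u]
N(rest) = Σ N(rest − s) over sources s of rest; N(one piece) = 1:
  size 1 → [9]=1  [10]=1
  size 2 → [7,9]=1  [8,10]=1  [9,10]=2
  size 3 → [5,8,10]=1  [6,7,9]=1  [7,9,10]=3  [8,9,10]=3
  size 4 → [2,6,7,9]=1  [4,6,7,9]=1  [5,8,9,10]=4  [6,7,9,10]=4  [7,8,9,10]=6
  size 5 → [2,4,6,7,9]=2  [2,6,7,9,10]=5  [4,6,7,9,10]=5  [5,7,8,9,10]=10  [6,7,8,9,10]=10
  size 6 → [2,4,6,7,9,10]=12  [2,6,7,8,9,10]=15  [4,6,7,8,9,10]=15  [5,6,7,8,9,10]=20
  size 7 → [2,4,6,7,8,9,10]=42  [2,5,6,7,8,9,10]=35  [4,5,6,7,8,9,10]=35
  size 8 → [2,4,5,6,7,8,9,10]=112  [3,4,5,6,7,8,9,10]=35
  size 9 → [1,3,4,5,6,7,8,9,10]=35  [2,3,4,5,6,7,8,9,10]=147
  first=0(t) contributes 182
  first=2(u) contributes 35
|[w]| = 217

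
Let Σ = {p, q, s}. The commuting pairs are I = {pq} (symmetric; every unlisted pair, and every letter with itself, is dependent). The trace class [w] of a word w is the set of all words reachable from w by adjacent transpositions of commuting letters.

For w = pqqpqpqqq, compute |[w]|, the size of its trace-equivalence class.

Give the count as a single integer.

#0=p has no predecessor
#1=q has no predecessor
#2=q depends on [1:q]
#3=p depends on [0:p]
#4=q depends on [2:q]
#5=p depends on [3:p]
#6=q depends on [4:q]
#7=q depends on [6:q]
#8=q depends on [7:q]
sources: [0:p, 1:q]
N(rest) = Σ N(rest − s) over sources s of rest; N(one piece) = 1:
  size 1 → [5]=1  [8]=1
  size 2 → [3,5]=1  [5,8]=2  [7,8]=1
  size 3 → [0,3,5]=1  [3,5,8]=3  [5,7,8]=3  [6,7,8]=1
  size 4 → [0,3,5,8]=4  [3,5,7,8]=6  [4,6,7,8]=1  [5,6,7,8]=4
  size 5 → [0,3,5,7,8]=10  [2,4,6,7,8]=1  [3,5,6,7,8]=10  [4,5,6,7,8]=5
  size 6 → [0,3,5,6,7,8]=20  [1,2,4,6,7,8]=1  [2,4,5,6,7,8]=6  [3,4,5,6,7,8]=15
  size 7 → [0,3,4,5,6,7,8]=35  [1,2,4,5,6,7,8]=7  [2,3,4,5,6,7,8]=21
  first=0(p) contributes 28
  first=1(q) contributes 56
|[w]| = 84

84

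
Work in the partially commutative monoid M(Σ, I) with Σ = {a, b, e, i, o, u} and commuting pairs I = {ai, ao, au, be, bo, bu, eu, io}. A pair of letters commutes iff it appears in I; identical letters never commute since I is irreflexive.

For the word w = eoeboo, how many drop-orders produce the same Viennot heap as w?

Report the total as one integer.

6

drop 0:e onto floor
drop 1:o onto {0:e}
drop 2:e onto {1:o}
drop 3:b onto floor
drop 4:o onto {2:e}
drop 5:o onto {4:o}
ground layer = {0:e, 3:b}
drop-orders for the pieces not yet dropped (sum over which currently-grounded one goes next):
  1 to go: {3} 1  {5} 1
  2 to go: {3,5} 2  {4,5} 1
  3 to go: {2,4,5} 1  {3,4,5} 3
  4 to go: {1,2,4,5} 1  {2,3,4,5} 4
  if 0:e drops first: 5 orders
  if 3:b drops first: 1 orders
heap linearizations: 6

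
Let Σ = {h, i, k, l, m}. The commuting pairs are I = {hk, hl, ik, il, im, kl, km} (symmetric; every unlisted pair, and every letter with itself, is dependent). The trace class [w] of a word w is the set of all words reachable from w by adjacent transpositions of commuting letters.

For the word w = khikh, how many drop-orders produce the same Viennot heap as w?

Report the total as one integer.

10

0(k) covers ∅
1(h) covers ∅
2(i) covers 1:h
3(k) covers 0:k
4(h) covers 2:i
floor of heap: 0:k, 1:h
completions by unplaced set U, small U first (add the entries for U minus each lowest piece of U):
  |U|=1: {3}:1  {4}:1
  |U|=2: {0,3}:1  {2,4}:1  {3,4}:2
  |U|=3: {0,3,4}:3  {1,2,4}:1  {2,3,4}:3
  start at 0(k): 4
  start at 1(h): 6
sum over floor = 10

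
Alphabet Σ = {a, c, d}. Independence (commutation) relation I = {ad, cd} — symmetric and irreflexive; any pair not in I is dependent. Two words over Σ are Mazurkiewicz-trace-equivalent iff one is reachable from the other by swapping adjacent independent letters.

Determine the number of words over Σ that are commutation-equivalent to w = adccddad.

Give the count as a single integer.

70

#0=a has no predecessor
#1=d has no predecessor
#2=c depends on [0:a]
#3=c depends on [2:c]
#4=d depends on [1:d]
#5=d depends on [4:d]
#6=a depends on [3:c]
#7=d depends on [5:d]
sources: [0:a, 1:d]
N(rest) = Σ N(rest − s) over sources s of rest; N(one piece) = 1:
  size 1 → [6]=1  [7]=1
  size 2 → [3,6]=1  [5,7]=1  [6,7]=2
  size 3 → [2,3,6]=1  [3,6,7]=3  [4,5,7]=1  [5,6,7]=3
  size 4 → [0,2,3,6]=1  [1,4,5,7]=1  [2,3,6,7]=4  [3,5,6,7]=6  [4,5,6,7]=4
  size 5 → [0,2,3,6,7]=5  [1,4,5,6,7]=5  [2,3,5,6,7]=10  [3,4,5,6,7]=10
  size 6 → [0,2,3,5,6,7]=15  [1,3,4,5,6,7]=15  [2,3,4,5,6,7]=20
  first=0(a) contributes 35
  first=1(d) contributes 35
|[w]| = 70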